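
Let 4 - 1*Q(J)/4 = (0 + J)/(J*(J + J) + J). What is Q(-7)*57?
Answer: 12084/13 ≈ 929.54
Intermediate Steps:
Q(J) = 16 - 4*J/(J + 2*J²) (Q(J) = 16 - 4*(0 + J)/(J*(J + J) + J) = 16 - 4*J/(J*(2*J) + J) = 16 - 4*J/(2*J² + J) = 16 - 4*J/(J + 2*J²))
Q(-7)*57 = (4*(3 + 8*(-7))/(1 + 2*(-7)))*57 = (4*(3 - 56)/(1 - 14))*57 = (4*(-53)/(-13))*57 = (4*(-1/13)*(-53))*57 = (212/13)*57 = 12084/13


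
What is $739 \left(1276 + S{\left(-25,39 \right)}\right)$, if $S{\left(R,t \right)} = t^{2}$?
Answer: $2066983$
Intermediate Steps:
$739 \left(1276 + S{\left(-25,39 \right)}\right) = 739 \left(1276 + 39^{2}\right) = 739 \left(1276 + 1521\right) = 739 \cdot 2797 = 2066983$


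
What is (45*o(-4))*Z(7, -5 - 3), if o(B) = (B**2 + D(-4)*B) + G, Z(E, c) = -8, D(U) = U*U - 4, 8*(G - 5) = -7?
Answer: 10035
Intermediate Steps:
G = 33/8 (G = 5 + (1/8)*(-7) = 5 - 7/8 = 33/8 ≈ 4.1250)
D(U) = -4 + U**2 (D(U) = U**2 - 4 = -4 + U**2)
o(B) = 33/8 + B**2 + 12*B (o(B) = (B**2 + (-4 + (-4)**2)*B) + 33/8 = (B**2 + (-4 + 16)*B) + 33/8 = (B**2 + 12*B) + 33/8 = 33/8 + B**2 + 12*B)
(45*o(-4))*Z(7, -5 - 3) = (45*(33/8 + (-4)**2 + 12*(-4)))*(-8) = (45*(33/8 + 16 - 48))*(-8) = (45*(-223/8))*(-8) = -10035/8*(-8) = 10035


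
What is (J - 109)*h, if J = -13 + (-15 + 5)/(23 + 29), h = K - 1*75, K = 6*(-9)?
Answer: 409833/26 ≈ 15763.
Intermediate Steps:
K = -54
h = -129 (h = -54 - 1*75 = -54 - 75 = -129)
J = -343/26 (J = -13 - 10/52 = -13 - 10*1/52 = -13 - 5/26 = -343/26 ≈ -13.192)
(J - 109)*h = (-343/26 - 109)*(-129) = -3177/26*(-129) = 409833/26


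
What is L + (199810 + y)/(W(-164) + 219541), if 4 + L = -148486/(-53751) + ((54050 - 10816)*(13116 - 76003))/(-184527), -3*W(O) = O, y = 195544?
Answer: 1689116478398595734/114634841390307 ≈ 14735.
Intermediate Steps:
W(O) = -O/3
L = 48709661494024/3306170259 (L = -4 + (-148486/(-53751) + ((54050 - 10816)*(13116 - 76003))/(-184527)) = -4 + (-148486*(-1/53751) + (43234*(-62887))*(-1/184527)) = -4 + (148486/53751 - 2718856558*(-1/184527)) = -4 + (148486/53751 + 2718856558/184527) = -4 + 48722886175060/3306170259 = 48709661494024/3306170259 ≈ 14733.)
L + (199810 + y)/(W(-164) + 219541) = 48709661494024/3306170259 + (199810 + 195544)/(-⅓*(-164) + 219541) = 48709661494024/3306170259 + 395354/(164/3 + 219541) = 48709661494024/3306170259 + 395354/(658787/3) = 48709661494024/3306170259 + 395354*(3/658787) = 48709661494024/3306170259 + 1186062/658787 = 1689116478398595734/114634841390307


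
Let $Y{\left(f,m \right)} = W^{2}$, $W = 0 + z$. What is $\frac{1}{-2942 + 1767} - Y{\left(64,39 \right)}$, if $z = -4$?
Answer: $- \frac{18801}{1175} \approx -16.001$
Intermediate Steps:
$W = -4$ ($W = 0 - 4 = -4$)
$Y{\left(f,m \right)} = 16$ ($Y{\left(f,m \right)} = \left(-4\right)^{2} = 16$)
$\frac{1}{-2942 + 1767} - Y{\left(64,39 \right)} = \frac{1}{-2942 + 1767} - 16 = \frac{1}{-1175} - 16 = - \frac{1}{1175} - 16 = - \frac{18801}{1175}$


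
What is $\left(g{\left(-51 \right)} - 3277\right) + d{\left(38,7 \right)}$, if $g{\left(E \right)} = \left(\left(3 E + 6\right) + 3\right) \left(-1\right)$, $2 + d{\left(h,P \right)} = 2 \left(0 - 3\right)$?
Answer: $-3141$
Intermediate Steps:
$d{\left(h,P \right)} = -8$ ($d{\left(h,P \right)} = -2 + 2 \left(0 - 3\right) = -2 + 2 \left(-3\right) = -2 - 6 = -8$)
$g{\left(E \right)} = -9 - 3 E$ ($g{\left(E \right)} = \left(\left(6 + 3 E\right) + 3\right) \left(-1\right) = \left(9 + 3 E\right) \left(-1\right) = -9 - 3 E$)
$\left(g{\left(-51 \right)} - 3277\right) + d{\left(38,7 \right)} = \left(\left(-9 - -153\right) - 3277\right) - 8 = \left(\left(-9 + 153\right) - 3277\right) - 8 = \left(144 - 3277\right) - 8 = -3133 - 8 = -3141$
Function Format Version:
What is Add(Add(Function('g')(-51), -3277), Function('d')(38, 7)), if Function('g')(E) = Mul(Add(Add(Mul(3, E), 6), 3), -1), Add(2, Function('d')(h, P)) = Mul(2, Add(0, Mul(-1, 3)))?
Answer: -3141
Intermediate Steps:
Function('d')(h, P) = -8 (Function('d')(h, P) = Add(-2, Mul(2, Add(0, Mul(-1, 3)))) = Add(-2, Mul(2, Add(0, -3))) = Add(-2, Mul(2, -3)) = Add(-2, -6) = -8)
Function('g')(E) = Add(-9, Mul(-3, E)) (Function('g')(E) = Mul(Add(Add(6, Mul(3, E)), 3), -1) = Mul(Add(9, Mul(3, E)), -1) = Add(-9, Mul(-3, E)))
Add(Add(Function('g')(-51), -3277), Function('d')(38, 7)) = Add(Add(Add(-9, Mul(-3, -51)), -3277), -8) = Add(Add(Add(-9, 153), -3277), -8) = Add(Add(144, -3277), -8) = Add(-3133, -8) = -3141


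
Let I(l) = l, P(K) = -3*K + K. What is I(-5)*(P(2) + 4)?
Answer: 0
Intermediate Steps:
P(K) = -2*K
I(-5)*(P(2) + 4) = -5*(-2*2 + 4) = -5*(-4 + 4) = -5*0 = 0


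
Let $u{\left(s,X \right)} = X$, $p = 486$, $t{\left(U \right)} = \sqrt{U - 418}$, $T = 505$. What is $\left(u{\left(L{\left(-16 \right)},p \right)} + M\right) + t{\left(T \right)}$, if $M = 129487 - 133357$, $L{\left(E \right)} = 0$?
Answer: $-3384 + \sqrt{87} \approx -3374.7$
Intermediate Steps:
$t{\left(U \right)} = \sqrt{-418 + U}$
$M = -3870$
$\left(u{\left(L{\left(-16 \right)},p \right)} + M\right) + t{\left(T \right)} = \left(486 - 3870\right) + \sqrt{-418 + 505} = -3384 + \sqrt{87}$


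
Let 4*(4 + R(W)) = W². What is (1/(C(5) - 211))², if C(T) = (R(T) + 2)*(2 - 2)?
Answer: 1/44521 ≈ 2.2461e-5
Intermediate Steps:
R(W) = -4 + W²/4
C(T) = 0 (C(T) = ((-4 + T²/4) + 2)*(2 - 2) = (-2 + T²/4)*0 = 0)
(1/(C(5) - 211))² = (1/(0 - 211))² = (1/(-211))² = (-1/211)² = 1/44521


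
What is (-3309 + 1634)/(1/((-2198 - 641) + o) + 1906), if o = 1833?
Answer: -337010/383487 ≈ -0.87880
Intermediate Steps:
(-3309 + 1634)/(1/((-2198 - 641) + o) + 1906) = (-3309 + 1634)/(1/((-2198 - 641) + 1833) + 1906) = -1675/(1/(-2839 + 1833) + 1906) = -1675/(1/(-1006) + 1906) = -1675/(-1/1006 + 1906) = -1675/1917435/1006 = -1675*1006/1917435 = -337010/383487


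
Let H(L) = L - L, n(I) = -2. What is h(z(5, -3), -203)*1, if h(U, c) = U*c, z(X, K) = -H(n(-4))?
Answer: 0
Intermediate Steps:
H(L) = 0
z(X, K) = 0 (z(X, K) = -1*0 = 0)
h(z(5, -3), -203)*1 = (0*(-203))*1 = 0*1 = 0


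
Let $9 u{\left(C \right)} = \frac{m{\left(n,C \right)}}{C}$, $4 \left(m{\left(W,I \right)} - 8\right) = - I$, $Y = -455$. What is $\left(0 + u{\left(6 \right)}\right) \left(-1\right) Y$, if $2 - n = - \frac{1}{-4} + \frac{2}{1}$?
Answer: $\frac{5915}{108} \approx 54.768$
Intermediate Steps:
$n = - \frac{1}{4}$ ($n = 2 - \left(- \frac{1}{-4} + \frac{2}{1}\right) = 2 - \left(\left(-1\right) \left(- \frac{1}{4}\right) + 2 \cdot 1\right) = 2 - \left(\frac{1}{4} + 2\right) = 2 - \frac{9}{4} = - \frac{1}{4} \approx -0.25$)
$m{\left(W,I \right)} = 8 - \frac{I}{4}$ ($m{\left(W,I \right)} = 8 + \frac{\left(-1\right) I}{4} = 8 - \frac{I}{4}$)
$u{\left(C \right)} = \frac{8 - \frac{C}{4}}{9 C}$ ($u{\left(C \right)} = \frac{\left(8 - \frac{C}{4}\right) \frac{1}{C}}{9} = \frac{\frac{1}{C} \left(8 - \frac{C}{4}\right)}{9} = \frac{8 - \frac{C}{4}}{9 C}$)
$\left(0 + u{\left(6 \right)}\right) \left(-1\right) Y = \left(0 + \frac{32 - 6}{36 \cdot 6}\right) \left(-1\right) \left(-455\right) = \left(0 + \frac{1}{36} \cdot \frac{1}{6} \left(32 - 6\right)\right) \left(-1\right) \left(-455\right) = \left(0 + \frac{1}{36} \cdot \frac{1}{6} \cdot 26\right) \left(-1\right) \left(-455\right) = \left(0 + \frac{13}{108}\right) \left(-1\right) \left(-455\right) = \frac{13}{108} \left(-1\right) \left(-455\right) = \left(- \frac{13}{108}\right) \left(-455\right) = \frac{5915}{108}$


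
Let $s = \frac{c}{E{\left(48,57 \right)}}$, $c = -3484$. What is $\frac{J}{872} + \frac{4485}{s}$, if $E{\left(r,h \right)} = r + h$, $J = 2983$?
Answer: $- \frac{7697189}{58424} \approx -131.75$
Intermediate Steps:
$E{\left(r,h \right)} = h + r$
$s = - \frac{3484}{105}$ ($s = - \frac{3484}{57 + 48} = - \frac{3484}{105} \approx -33.181$)
$\frac{J}{872} + \frac{4485}{s} = \frac{2983}{872} + \frac{4485}{- \frac{3484}{105}} = 2983 \cdot \frac{1}{872} + 4485 \left(- \frac{105}{3484}\right) = \frac{2983}{872} - \frac{36225}{268} = - \frac{7697189}{58424}$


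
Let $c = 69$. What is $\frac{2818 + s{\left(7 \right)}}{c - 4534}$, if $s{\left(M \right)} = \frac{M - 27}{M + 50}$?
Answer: $- \frac{160606}{254505} \approx -0.63105$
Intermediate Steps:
$s{\left(M \right)} = \frac{-27 + M}{50 + M}$
$\frac{2818 + s{\left(7 \right)}}{c - 4534} = \frac{2818 + \frac{-27 + 7}{50 + 7}}{69 - 4534} = \frac{2818 + \frac{1}{57} \left(-20\right)}{-4465} = \left(2818 + \frac{1}{57} \left(-20\right)\right) \left(- \frac{1}{4465}\right) = \left(2818 - \frac{20}{57}\right) \left(- \frac{1}{4465}\right) = \frac{160606}{57} \left(- \frac{1}{4465}\right) = - \frac{160606}{254505}$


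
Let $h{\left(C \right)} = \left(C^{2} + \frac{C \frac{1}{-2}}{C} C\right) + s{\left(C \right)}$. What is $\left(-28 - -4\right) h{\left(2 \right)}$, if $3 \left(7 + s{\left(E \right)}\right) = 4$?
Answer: $64$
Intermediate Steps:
$s{\left(E \right)} = - \frac{17}{3}$ ($s{\left(E \right)} = -7 + \frac{1}{3} \cdot 4 = -7 + \frac{4}{3} = - \frac{17}{3}$)
$h{\left(C \right)} = - \frac{17}{3} + C^{2} - \frac{C}{2}$ ($h{\left(C \right)} = \left(C^{2} + \frac{C \frac{1}{-2}}{C} C\right) - \frac{17}{3} = \left(C^{2} + \frac{C \left(- \frac{1}{2}\right)}{C} C\right) - \frac{17}{3} = \left(C^{2} + \frac{\left(- \frac{1}{2}\right) C}{C} C\right) - \frac{17}{3} = \left(C^{2} - \frac{C}{2}\right) - \frac{17}{3} = - \frac{17}{3} + C^{2} - \frac{C}{2}$)
$\left(-28 - -4\right) h{\left(2 \right)} = \left(-28 - -4\right) \left(- \frac{17}{3} + 2^{2} - 1\right) = \left(-28 + \left(-4 + 8\right)\right) \left(- \frac{17}{3} + 4 - 1\right) = \left(-28 + 4\right) \left(- \frac{8}{3}\right) = \left(-24\right) \left(- \frac{8}{3}\right) = 64$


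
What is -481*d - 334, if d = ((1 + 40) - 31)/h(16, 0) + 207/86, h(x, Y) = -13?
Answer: -96471/86 ≈ -1121.8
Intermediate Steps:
d = 1831/1118 (d = ((1 + 40) - 31)/(-13) + 207/86 = (41 - 31)*(-1/13) + 207*(1/86) = 10*(-1/13) + 207/86 = -10/13 + 207/86 = 1831/1118 ≈ 1.6377)
-481*d - 334 = -481*1831/1118 - 334 = -67747/86 - 334 = -96471/86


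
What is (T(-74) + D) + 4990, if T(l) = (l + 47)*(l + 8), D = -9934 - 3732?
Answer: -6894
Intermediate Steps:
D = -13666
T(l) = (8 + l)*(47 + l) (T(l) = (47 + l)*(8 + l) = (8 + l)*(47 + l))
(T(-74) + D) + 4990 = ((376 + (-74)² + 55*(-74)) - 13666) + 4990 = ((376 + 5476 - 4070) - 13666) + 4990 = (1782 - 13666) + 4990 = -11884 + 4990 = -6894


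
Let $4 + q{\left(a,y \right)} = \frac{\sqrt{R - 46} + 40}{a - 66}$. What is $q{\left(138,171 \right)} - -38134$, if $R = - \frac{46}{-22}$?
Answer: $\frac{343175}{9} + \frac{i \sqrt{5313}}{792} \approx 38131.0 + 0.092033 i$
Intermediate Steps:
$R = \frac{23}{11}$ ($R = \left(-46\right) \left(- \frac{1}{22}\right) = \frac{23}{11} \approx 2.0909$)
$q{\left(a,y \right)} = -4 + \frac{40 + \frac{i \sqrt{5313}}{11}}{-66 + a}$ ($q{\left(a,y \right)} = -4 + \frac{\sqrt{\frac{23}{11} - 46} + 40}{a - 66} = -4 + \frac{\sqrt{- \frac{483}{11}} + 40}{-66 + a} = -4 + \frac{\frac{i \sqrt{5313}}{11} + 40}{-66 + a} = -4 + \frac{40 + \frac{i \sqrt{5313}}{11}}{-66 + a}$)
$q{\left(138,171 \right)} - -38134 = \frac{3344 - 6072 + i \sqrt{5313}}{11 \left(-66 + 138\right)} - -38134 = \frac{3344 - 6072 + i \sqrt{5313}}{11 \cdot 72} + 38134 = \frac{1}{11} \cdot \frac{1}{72} \left(-2728 + i \sqrt{5313}\right) + 38134 = \left(- \frac{31}{9} + \frac{i \sqrt{5313}}{792}\right) + 38134 = \frac{343175}{9} + \frac{i \sqrt{5313}}{792}$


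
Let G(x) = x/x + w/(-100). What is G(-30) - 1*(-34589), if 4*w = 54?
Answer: 6917973/200 ≈ 34590.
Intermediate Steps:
w = 27/2 (w = (¼)*54 = 27/2 ≈ 13.500)
G(x) = 173/200 (G(x) = x/x + (27/2)/(-100) = 1 + (27/2)*(-1/100) = 1 - 27/200 = 173/200)
G(-30) - 1*(-34589) = 173/200 - 1*(-34589) = 173/200 + 34589 = 6917973/200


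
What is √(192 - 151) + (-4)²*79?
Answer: 1264 + √41 ≈ 1270.4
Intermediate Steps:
√(192 - 151) + (-4)²*79 = √41 + 16*79 = √41 + 1264 = 1264 + √41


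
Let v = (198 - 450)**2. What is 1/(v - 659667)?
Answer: -1/596163 ≈ -1.6774e-6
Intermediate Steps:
v = 63504 (v = (-252)**2 = 63504)
1/(v - 659667) = 1/(63504 - 659667) = 1/(-596163) = -1/596163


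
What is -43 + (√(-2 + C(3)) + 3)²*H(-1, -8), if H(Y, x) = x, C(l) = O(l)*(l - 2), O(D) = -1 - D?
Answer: -67 - 48*I*√6 ≈ -67.0 - 117.58*I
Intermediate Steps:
C(l) = (-1 - l)*(-2 + l) (C(l) = (-1 - l)*(l - 2) = (-1 - l)*(-2 + l))
-43 + (√(-2 + C(3)) + 3)²*H(-1, -8) = -43 + (√(-2 + (2 + 3 - 1*3²)) + 3)²*(-8) = -43 + (√(-2 + (2 + 3 - 1*9)) + 3)²*(-8) = -43 + (√(-2 + (2 + 3 - 9)) + 3)²*(-8) = -43 + (√(-2 - 4) + 3)²*(-8) = -43 + (√(-6) + 3)²*(-8) = -43 + (I*√6 + 3)²*(-8) = -43 + (3 + I*√6)²*(-8) = -43 - 8*(3 + I*√6)²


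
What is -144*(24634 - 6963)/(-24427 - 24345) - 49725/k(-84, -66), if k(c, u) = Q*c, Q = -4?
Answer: -130849503/1365616 ≈ -95.817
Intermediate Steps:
k(c, u) = -4*c
-144*(24634 - 6963)/(-24427 - 24345) - 49725/k(-84, -66) = -144*(24634 - 6963)/(-24427 - 24345) - 49725/((-4*(-84))) = -144/((-48772/17671)) - 49725/336 = -144/((-48772*1/17671)) - 49725*1/336 = -144/(-48772/17671) - 16575/112 = -144*(-17671/48772) - 16575/112 = 636156/12193 - 16575/112 = -130849503/1365616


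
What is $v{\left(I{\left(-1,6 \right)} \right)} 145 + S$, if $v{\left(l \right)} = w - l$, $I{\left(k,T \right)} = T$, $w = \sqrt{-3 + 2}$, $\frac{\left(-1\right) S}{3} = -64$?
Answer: $-678 + 145 i \approx -678.0 + 145.0 i$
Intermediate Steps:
$S = 192$ ($S = \left(-3\right) \left(-64\right) = 192$)
$w = i$ ($w = \sqrt{-1} = i \approx 1.0 i$)
$v{\left(l \right)} = i - l$
$v{\left(I{\left(-1,6 \right)} \right)} 145 + S = \left(i - 6\right) 145 + 192 = \left(-6 + i\right) 145 + 192 = \left(-870 + 145 i\right) + 192 = -678 + 145 i$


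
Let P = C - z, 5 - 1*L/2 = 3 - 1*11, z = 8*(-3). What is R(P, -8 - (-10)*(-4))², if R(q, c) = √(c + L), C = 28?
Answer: -22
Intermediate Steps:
z = -24
L = 26 (L = 10 - 2*(3 - 1*11) = 10 - 2*(3 - 11) = 10 - 2*(-8) = 10 + 16 = 26)
P = 52 (P = 28 - 1*(-24) = 28 + 24 = 52)
R(q, c) = √(26 + c) (R(q, c) = √(c + 26) = √(26 + c))
R(P, -8 - (-10)*(-4))² = (√(26 + (-8 - (-10)*(-4))))² = (√(26 + (-8 - 1*40)))² = (√(26 + (-8 - 40)))² = (√(26 - 48))² = (√(-22))² = (I*√22)² = -22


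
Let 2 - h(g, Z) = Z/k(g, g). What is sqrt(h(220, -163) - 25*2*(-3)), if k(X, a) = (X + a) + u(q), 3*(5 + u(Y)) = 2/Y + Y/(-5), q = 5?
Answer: 3*sqrt(80018418)/2174 ≈ 12.344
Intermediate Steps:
u(Y) = -5 - Y/15 + 2/(3*Y) (u(Y) = -5 + (2/Y + Y/(-5))/3 = -5 + (2/Y + Y*(-1/5))/3 = -5 + (2/Y - Y/5)/3 = -5 + (-Y/15 + 2/(3*Y)) = -5 - Y/15 + 2/(3*Y))
k(X, a) = -26/5 + X + a (k(X, a) = (X + a) + (1/15)*(10 - 1*5*(75 + 5))/5 = (X + a) + (1/15)*(1/5)*(10 - 1*5*80) = (X + a) + (1/15)*(1/5)*(10 - 400) = (X + a) + (1/15)*(1/5)*(-390) = (X + a) - 26/5 = -26/5 + X + a)
h(g, Z) = 2 - Z/(-26/5 + 2*g) (h(g, Z) = 2 - Z/(-26/5 + g + g) = 2 - Z/(-26/5 + 2*g))
sqrt(h(220, -163) - 25*2*(-3)) = sqrt((-52 - 5*(-163) + 20*220)/(2*(-13 + 5*220)) - 25*2*(-3)) = sqrt((-52 + 815 + 4400)/(2*(-13 + 1100)) - 50*(-3)) = sqrt((1/2)*5163/1087 + 150) = sqrt((1/2)*(1/1087)*5163 + 150) = sqrt(5163/2174 + 150) = sqrt(331263/2174) = 3*sqrt(80018418)/2174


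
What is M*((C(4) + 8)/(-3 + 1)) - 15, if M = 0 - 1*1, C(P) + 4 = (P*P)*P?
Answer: 19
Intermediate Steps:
C(P) = -4 + P³ (C(P) = -4 + (P*P)*P = -4 + P²*P = -4 + P³)
M = -1 (M = 0 - 1 = -1)
M*((C(4) + 8)/(-3 + 1)) - 15 = -((-4 + 4³) + 8)/(-3 + 1) - 15 = -((-4 + 64) + 8)/(-2) - 15 = -(60 + 8)*(-1)/2 - 15 = -68*(-1)/2 - 15 = -1*(-34) - 15 = 34 - 15 = 19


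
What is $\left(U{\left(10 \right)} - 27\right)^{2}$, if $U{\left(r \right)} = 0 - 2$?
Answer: $841$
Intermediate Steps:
$U{\left(r \right)} = -2$
$\left(U{\left(10 \right)} - 27\right)^{2} = \left(-2 - 27\right)^{2} = \left(-29\right)^{2} = 841$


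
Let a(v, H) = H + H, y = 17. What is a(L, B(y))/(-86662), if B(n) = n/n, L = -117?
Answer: -1/43331 ≈ -2.3078e-5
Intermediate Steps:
B(n) = 1
a(v, H) = 2*H
a(L, B(y))/(-86662) = (2*1)/(-86662) = 2*(-1/86662) = -1/43331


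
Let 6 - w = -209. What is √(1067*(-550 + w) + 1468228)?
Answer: √1110783 ≈ 1053.9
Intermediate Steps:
w = 215 (w = 6 - 1*(-209) = 6 + 209 = 215)
√(1067*(-550 + w) + 1468228) = √(1067*(-550 + 215) + 1468228) = √(1067*(-335) + 1468228) = √(-357445 + 1468228) = √1110783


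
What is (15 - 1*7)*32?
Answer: 256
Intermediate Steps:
(15 - 1*7)*32 = (15 - 7)*32 = 8*32 = 256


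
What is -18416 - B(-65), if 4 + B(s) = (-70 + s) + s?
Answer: -18212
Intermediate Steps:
B(s) = -74 + 2*s (B(s) = -4 + ((-70 + s) + s) = -4 + (-70 + 2*s) = -74 + 2*s)
-18416 - B(-65) = -18416 - (-74 + 2*(-65)) = -18416 - (-74 - 130) = -18416 - 1*(-204) = -18416 + 204 = -18212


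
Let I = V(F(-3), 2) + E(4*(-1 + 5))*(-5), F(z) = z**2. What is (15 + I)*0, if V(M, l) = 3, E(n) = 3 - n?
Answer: 0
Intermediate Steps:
I = 68 (I = 3 + (3 - 4*(-1 + 5))*(-5) = 3 + (3 - 4*4)*(-5) = 3 + (3 - 1*16)*(-5) = 3 + (3 - 16)*(-5) = 3 - 13*(-5) = 3 + 65 = 68)
(15 + I)*0 = (15 + 68)*0 = 83*0 = 0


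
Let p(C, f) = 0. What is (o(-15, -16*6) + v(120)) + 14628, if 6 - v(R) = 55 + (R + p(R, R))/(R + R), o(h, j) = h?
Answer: 29127/2 ≈ 14564.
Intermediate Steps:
v(R) = -99/2 (v(R) = 6 - (55 + (R + 0)/(R + R)) = 6 - (55 + R/((2*R))) = 6 - (55 + R*(1/(2*R))) = 6 - (55 + ½) = 6 - 1*111/2 = 6 - 111/2 = -99/2)
(o(-15, -16*6) + v(120)) + 14628 = (-15 - 99/2) + 14628 = -129/2 + 14628 = 29127/2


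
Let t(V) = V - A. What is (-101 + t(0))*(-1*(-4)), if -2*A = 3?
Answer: -398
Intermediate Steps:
A = -3/2 (A = -½*3 = -3/2 ≈ -1.5000)
t(V) = 3/2 + V (t(V) = V - 1*(-3/2) = V + 3/2 = 3/2 + V)
(-101 + t(0))*(-1*(-4)) = (-101 + (3/2 + 0))*(-1*(-4)) = (-101 + 3/2)*4 = -199/2*4 = -398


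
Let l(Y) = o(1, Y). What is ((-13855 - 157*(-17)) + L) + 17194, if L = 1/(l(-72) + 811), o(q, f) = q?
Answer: 4878497/812 ≈ 6008.0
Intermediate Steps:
l(Y) = 1
L = 1/812 (L = 1/(1 + 811) = 1/812 ≈ 0.0012315)
((-13855 - 157*(-17)) + L) + 17194 = ((-13855 - 157*(-17)) + 1/812) + 17194 = ((-13855 + 2669) + 1/812) + 17194 = (-11186 + 1/812) + 17194 = -9083031/812 + 17194 = 4878497/812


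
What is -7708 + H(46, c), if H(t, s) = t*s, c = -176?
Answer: -15804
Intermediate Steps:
H(t, s) = s*t
-7708 + H(46, c) = -7708 - 176*46 = -7708 - 8096 = -15804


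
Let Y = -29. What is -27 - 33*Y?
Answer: 930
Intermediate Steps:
-27 - 33*Y = -27 - 33*(-29) = -27 + 957 = 930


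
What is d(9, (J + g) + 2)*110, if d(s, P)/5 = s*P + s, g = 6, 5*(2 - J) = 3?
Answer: 51480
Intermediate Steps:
J = 7/5 (J = 2 - ⅕*3 = 2 - ⅗ = 7/5 ≈ 1.4000)
d(s, P) = 5*s + 5*P*s (d(s, P) = 5*(s*P + s) = 5*(P*s + s) = 5*(s + P*s) = 5*s + 5*P*s)
d(9, (J + g) + 2)*110 = (5*9*(1 + ((7/5 + 6) + 2)))*110 = (5*9*(1 + (37/5 + 2)))*110 = (5*9*(1 + 47/5))*110 = (5*9*(52/5))*110 = 468*110 = 51480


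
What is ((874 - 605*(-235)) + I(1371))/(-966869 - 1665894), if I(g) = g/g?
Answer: -143050/2632763 ≈ -0.054335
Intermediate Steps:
I(g) = 1
((874 - 605*(-235)) + I(1371))/(-966869 - 1665894) = ((874 - 605*(-235)) + 1)/(-966869 - 1665894) = ((874 + 142175) + 1)/(-2632763) = (143049 + 1)*(-1/2632763) = 143050*(-1/2632763) = -143050/2632763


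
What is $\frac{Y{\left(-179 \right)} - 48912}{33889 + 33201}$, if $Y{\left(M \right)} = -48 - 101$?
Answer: $- \frac{49061}{67090} \approx -0.73127$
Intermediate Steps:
$Y{\left(M \right)} = -149$
$\frac{Y{\left(-179 \right)} - 48912}{33889 + 33201} = \frac{-149 - 48912}{33889 + 33201} = - \frac{49061}{67090}$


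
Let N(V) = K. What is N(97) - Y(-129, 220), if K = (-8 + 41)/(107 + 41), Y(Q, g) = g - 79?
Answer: -20835/148 ≈ -140.78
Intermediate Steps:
Y(Q, g) = -79 + g
K = 33/148 ≈ 0.22297
N(V) = 33/148
N(97) - Y(-129, 220) = 33/148 - (-79 + 220) = 33/148 - 1*141 = 33/148 - 141 = -20835/148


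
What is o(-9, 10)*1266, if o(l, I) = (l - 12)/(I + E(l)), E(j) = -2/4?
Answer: -53172/19 ≈ -2798.5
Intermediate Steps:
E(j) = -½ (E(j) = -2*¼ = -½)
o(l, I) = (-12 + l)/(-½ + I) (o(l, I) = (l - 12)/(I - ½) = (-12 + l)/(-½ + I))
o(-9, 10)*1266 = (2*(-12 - 9)/(-1 + 2*10))*1266 = (2*(-21)/(-1 + 20))*1266 = (2*(-21)/19)*1266 = (2*(1/19)*(-21))*1266 = -42/19*1266 = -53172/19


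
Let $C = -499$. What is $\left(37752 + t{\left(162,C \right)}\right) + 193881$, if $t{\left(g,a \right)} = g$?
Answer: $231795$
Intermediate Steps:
$\left(37752 + t{\left(162,C \right)}\right) + 193881 = \left(37752 + 162\right) + 193881 = 37914 + 193881 = 231795$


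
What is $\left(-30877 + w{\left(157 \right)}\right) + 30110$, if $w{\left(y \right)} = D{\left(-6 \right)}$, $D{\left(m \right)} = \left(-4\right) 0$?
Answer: $-767$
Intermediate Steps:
$D{\left(m \right)} = 0$
$w{\left(y \right)} = 0$
$\left(-30877 + w{\left(157 \right)}\right) + 30110 = \left(-30877 + 0\right) + 30110 = -30877 + 30110 = -767$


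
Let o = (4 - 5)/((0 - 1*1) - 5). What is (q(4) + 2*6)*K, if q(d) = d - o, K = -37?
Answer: -3515/6 ≈ -585.83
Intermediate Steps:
o = 1/6 (o = -1/((0 - 1) - 5) = -1/(-1 - 5) = -1/(-6) = -1*(-1/6) = 1/6 ≈ 0.16667)
q(d) = -1/6 + d (q(d) = d - 1*1/6 = d - 1/6 = -1/6 + d)
(q(4) + 2*6)*K = ((-1/6 + 4) + 2*6)*(-37) = (23/6 + 12)*(-37) = (95/6)*(-37) = -3515/6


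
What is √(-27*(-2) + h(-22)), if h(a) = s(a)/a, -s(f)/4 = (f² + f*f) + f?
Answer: √226 ≈ 15.033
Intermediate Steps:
s(f) = -8*f² - 4*f (s(f) = -4*((f² + f*f) + f) = -4*((f² + f²) + f) = -4*(2*f² + f) = -4*(f + 2*f²) = -8*f² - 4*f)
h(a) = -4 - 8*a (h(a) = (-4*a*(1 + 2*a))/a = -4 - 8*a)
√(-27*(-2) + h(-22)) = √(-27*(-2) + (-4 - 8*(-22))) = √(54 + (-4 + 176)) = √(54 + 172) = √226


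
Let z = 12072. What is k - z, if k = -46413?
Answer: -58485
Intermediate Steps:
k - z = -46413 - 1*12072 = -46413 - 12072 = -58485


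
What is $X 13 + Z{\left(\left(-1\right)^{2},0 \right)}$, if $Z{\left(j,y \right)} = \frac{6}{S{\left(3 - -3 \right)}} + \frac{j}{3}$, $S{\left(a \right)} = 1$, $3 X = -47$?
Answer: $- \frac{592}{3} \approx -197.33$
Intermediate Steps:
$X = - \frac{47}{3}$ ($X = \frac{1}{3} \left(-47\right) = - \frac{47}{3} \approx -15.667$)
$Z{\left(j,y \right)} = 6 + \frac{j}{3}$ ($Z{\left(j,y \right)} = \frac{6}{1} + \frac{j}{3} = 6 \cdot 1 + j \frac{1}{3} = 6 + \frac{j}{3}$)
$X 13 + Z{\left(\left(-1\right)^{2},0 \right)} = \left(- \frac{47}{3}\right) 13 + \left(6 + \frac{\left(-1\right)^{2}}{3}\right) = - \frac{611}{3} + \left(6 + \frac{1}{3} \cdot 1\right) = - \frac{611}{3} + \left(6 + \frac{1}{3}\right) = - \frac{611}{3} + \frac{19}{3} = - \frac{592}{3}$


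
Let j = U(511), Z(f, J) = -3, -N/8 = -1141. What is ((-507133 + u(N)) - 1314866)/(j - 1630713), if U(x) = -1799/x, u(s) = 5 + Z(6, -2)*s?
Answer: 67502297/59521153 ≈ 1.1341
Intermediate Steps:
N = 9128 (N = -8*(-1141) = 9128)
u(s) = 5 - 3*s
j = -257/73 (j = -1799/511 = -1799*1/511 = -257/73 ≈ -3.5205)
((-507133 + u(N)) - 1314866)/(j - 1630713) = ((-507133 + (5 - 3*9128)) - 1314866)/(-257/73 - 1630713) = ((-507133 + (5 - 27384)) - 1314866)/(-119042306/73) = ((-507133 - 27379) - 1314866)*(-73/119042306) = (-534512 - 1314866)*(-73/119042306) = -1849378*(-73/119042306) = 67502297/59521153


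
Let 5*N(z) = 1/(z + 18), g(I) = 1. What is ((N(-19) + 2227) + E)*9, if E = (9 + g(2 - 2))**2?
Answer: 104706/5 ≈ 20941.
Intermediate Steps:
N(z) = 1/(5*(18 + z)) (N(z) = 1/(5*(z + 18)) = 1/(5*(18 + z)))
E = 100 (E = (9 + 1)**2 = 10**2 = 100)
((N(-19) + 2227) + E)*9 = ((1/(5*(18 - 19)) + 2227) + 100)*9 = (((1/5)/(-1) + 2227) + 100)*9 = (((1/5)*(-1) + 2227) + 100)*9 = ((-1/5 + 2227) + 100)*9 = (11134/5 + 100)*9 = (11634/5)*9 = 104706/5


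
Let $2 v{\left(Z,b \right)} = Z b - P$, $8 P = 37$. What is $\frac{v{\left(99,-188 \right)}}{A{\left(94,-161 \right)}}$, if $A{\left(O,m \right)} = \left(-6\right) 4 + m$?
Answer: $\frac{148933}{2960} \approx 50.315$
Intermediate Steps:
$P = \frac{37}{8}$ ($P = \frac{1}{8} \cdot 37 = \frac{37}{8} \approx 4.625$)
$A{\left(O,m \right)} = -24 + m$
$v{\left(Z,b \right)} = - \frac{37}{16} + \frac{Z b}{2}$ ($v{\left(Z,b \right)} = \frac{Z b - \frac{37}{8}}{2} = \frac{- \frac{37}{8} + Z b}{2} = - \frac{37}{16} + \frac{Z b}{2}$)
$\frac{v{\left(99,-188 \right)}}{A{\left(94,-161 \right)}} = \frac{- \frac{37}{16} + \frac{1}{2} \cdot 99 \left(-188\right)}{-24 - 161} = \frac{- \frac{37}{16} - 9306}{-185} = \left(- \frac{148933}{16}\right) \left(- \frac{1}{185}\right) = \frac{148933}{2960}$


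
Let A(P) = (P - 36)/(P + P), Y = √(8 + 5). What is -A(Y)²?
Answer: -1309/52 + 18*√13/13 ≈ -20.181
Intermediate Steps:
Y = √13 ≈ 3.6056
A(P) = (-36 + P)/(2*P) (A(P) = (-36 + P)/((2*P)) = (-36 + P)*(1/(2*P)) = (-36 + P)/(2*P))
-A(Y)² = -((-36 + √13)/(2*(√13)))² = -((√13/13)*(-36 + √13)/2)² = -(√13*(-36 + √13)/26)² = -(-36 + √13)²/52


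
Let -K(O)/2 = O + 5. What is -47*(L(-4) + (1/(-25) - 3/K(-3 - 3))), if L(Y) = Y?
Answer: 13019/50 ≈ 260.38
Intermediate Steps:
K(O) = -10 - 2*O (K(O) = -2*(O + 5) = -2*(5 + O) = -10 - 2*O)
-47*(L(-4) + (1/(-25) - 3/K(-3 - 3))) = -47*(-4 + (1/(-25) - 3/(-10 - 2*(-3 - 3)))) = -47*(-4 + (1*(-1/25) - 3/(-10 - 2*(-6)))) = -47*(-4 + (-1/25 - 3/(-10 + 12))) = -47*(-4 + (-1/25 - 3/2)) = -47*(-4 - 77/50) = -47*(-277/50) = 13019/50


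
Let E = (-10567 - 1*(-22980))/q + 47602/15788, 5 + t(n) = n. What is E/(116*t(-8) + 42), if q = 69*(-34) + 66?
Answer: 21860971/13192768560 ≈ 0.0016570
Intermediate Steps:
q = -2280 (q = -2346 + 66 = -2280)
t(n) = -5 + n
E = -21860971/8999160 (E = (-10567 - 1*(-22980))/(-2280) + 47602/15788 = (-10567 + 22980)*(-1/2280) + 47602*(1/15788) = 12413*(-1/2280) + 23801/7894 = -12413/2280 + 23801/7894 = -21860971/8999160 ≈ -2.4292)
E/(116*t(-8) + 42) = -21860971/(8999160*(116*(-5 - 8) + 42)) = -21860971/(8999160*(116*(-13) + 42)) = -21860971/(8999160*(-1508 + 42)) = -21860971/8999160/(-1466) = -21860971/8999160*(-1/1466) = 21860971/13192768560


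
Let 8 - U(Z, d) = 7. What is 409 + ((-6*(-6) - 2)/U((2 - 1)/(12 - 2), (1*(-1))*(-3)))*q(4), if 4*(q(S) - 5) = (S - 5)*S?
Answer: 545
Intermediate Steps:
U(Z, d) = 1 (U(Z, d) = 8 - 1*7 = 8 - 7 = 1)
q(S) = 5 + S*(-5 + S)/4 (q(S) = 5 + ((S - 5)*S)/4 = 5 + ((-5 + S)*S)/4 = 5 + (S*(-5 + S))/4 = 5 + S*(-5 + S)/4)
409 + ((-6*(-6) - 2)/U((2 - 1)/(12 - 2), (1*(-1))*(-3)))*q(4) = 409 + ((-6*(-6) - 2)/1)*(5 - 5/4*4 + (¼)*4²) = 409 + ((36 - 2)*1)*(5 - 5 + (¼)*16) = 409 + (34*1)*(5 - 5 + 4) = 409 + 34*4 = 409 + 136 = 545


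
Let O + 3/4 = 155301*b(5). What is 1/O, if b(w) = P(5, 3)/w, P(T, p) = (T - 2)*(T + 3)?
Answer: 20/14908881 ≈ 1.3415e-6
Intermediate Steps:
P(T, p) = (-2 + T)*(3 + T)
b(w) = 24/w (b(w) = (-6 + 5 + 5²)/w = (-6 + 5 + 25)/w = 24/w)
O = 14908881/20 (O = -¾ + 155301*(24/5) = -¾ + 3727224/5 = 14908881/20 ≈ 7.4544e+5)
1/O = 1/(14908881/20) = 20/14908881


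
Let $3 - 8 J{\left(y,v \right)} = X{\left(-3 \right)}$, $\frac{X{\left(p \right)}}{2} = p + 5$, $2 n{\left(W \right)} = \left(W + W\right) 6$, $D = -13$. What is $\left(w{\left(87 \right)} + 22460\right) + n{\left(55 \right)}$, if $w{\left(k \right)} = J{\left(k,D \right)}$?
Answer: $\frac{182319}{8} \approx 22790.0$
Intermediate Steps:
$n{\left(W \right)} = 6 W$ ($n{\left(W \right)} = \frac{\left(W + W\right) 6}{2} = \frac{2 W 6}{2} = \frac{12 W}{2} = 6 W$)
$X{\left(p \right)} = 10 + 2 p$ ($X{\left(p \right)} = 2 \left(p + 5\right) = 2 \left(5 + p\right) = 10 + 2 p$)
$J{\left(y,v \right)} = - \frac{1}{8}$ ($J{\left(y,v \right)} = \frac{3}{8} - \frac{10 + 2 \left(-3\right)}{8} = \frac{3}{8} - \frac{10 - 6}{8} = \frac{3}{8} - \frac{1}{2} = - \frac{1}{8}$)
$w{\left(k \right)} = - \frac{1}{8}$
$\left(w{\left(87 \right)} + 22460\right) + n{\left(55 \right)} = \left(- \frac{1}{8} + 22460\right) + 6 \cdot 55 = \frac{179679}{8} + 330 = \frac{182319}{8}$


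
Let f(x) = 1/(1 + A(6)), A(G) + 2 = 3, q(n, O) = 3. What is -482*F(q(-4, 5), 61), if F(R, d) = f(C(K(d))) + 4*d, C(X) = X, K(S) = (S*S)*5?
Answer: -117849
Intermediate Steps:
K(S) = 5*S² (K(S) = S²*5 = 5*S²)
A(G) = 1 (A(G) = -2 + 3 = 1)
f(x) = ½ (f(x) = 1/(1 + 1) = 1/2 = ½)
F(R, d) = ½ + 4*d
-482*F(q(-4, 5), 61) = -482*(½ + 4*61) = -482*(½ + 244) = -482*489/2 = -117849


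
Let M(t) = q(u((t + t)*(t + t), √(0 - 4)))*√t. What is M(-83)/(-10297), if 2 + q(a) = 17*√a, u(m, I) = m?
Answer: -2820*I*√83/10297 ≈ -2.495*I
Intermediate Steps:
q(a) = -2 + 17*√a
M(t) = √t*(-2 + 34*√(t²)) (M(t) = (-2 + 17*√((t + t)*(t + t)))*√t = (-2 + 17*√((2*t)*(2*t)))*√t = (-2 + 17*√(4*t²))*√t = (-2 + 17*(2*√(t²)))*√t = (-2 + 34*√(t²))*√t = √t*(-2 + 34*√(t²)))
M(-83)/(-10297) = (√(-83)*(-2 + 34*√((-83)²)))/(-10297) = ((I*√83)*(-2 + 34*√6889))*(-1/10297) = ((I*√83)*(-2 + 34*83))*(-1/10297) = ((I*√83)*(-2 + 2822))*(-1/10297) = ((I*√83)*2820)*(-1/10297) = (2820*I*√83)*(-1/10297) = -2820*I*√83/10297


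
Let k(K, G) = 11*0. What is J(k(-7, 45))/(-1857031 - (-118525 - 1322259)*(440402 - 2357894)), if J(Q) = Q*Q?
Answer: 0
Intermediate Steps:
k(K, G) = 0
J(Q) = Q²
J(k(-7, 45))/(-1857031 - (-118525 - 1322259)*(440402 - 2357894)) = 0²/(-1857031 - (-118525 - 1322259)*(440402 - 2357894)) = 0/(-1857031 - (-1440784)*(-1917492)) = 0/(-1857031 - 1*2762691793728) = 0/(-1857031 - 2762691793728) = 0/(-2762693650759) = 0*(-1/2762693650759) = 0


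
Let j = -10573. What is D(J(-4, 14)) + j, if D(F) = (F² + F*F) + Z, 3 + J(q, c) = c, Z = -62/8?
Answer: -41355/4 ≈ -10339.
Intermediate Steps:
Z = -31/4 (Z = -62*⅛ = -31/4 ≈ -7.7500)
J(q, c) = -3 + c
D(F) = -31/4 + 2*F² (D(F) = (F² + F*F) - 31/4 = (F² + F²) - 31/4 = 2*F² - 31/4 = -31/4 + 2*F²)
D(J(-4, 14)) + j = (-31/4 + 2*(-3 + 14)²) - 10573 = (-31/4 + 2*11²) - 10573 = (-31/4 + 2*121) - 10573 = (-31/4 + 242) - 10573 = 937/4 - 10573 = -41355/4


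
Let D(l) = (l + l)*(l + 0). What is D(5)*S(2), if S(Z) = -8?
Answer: -400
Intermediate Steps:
D(l) = 2*l² (D(l) = (2*l)*l = 2*l²)
D(5)*S(2) = (2*5²)*(-8) = (2*25)*(-8) = 50*(-8) = -400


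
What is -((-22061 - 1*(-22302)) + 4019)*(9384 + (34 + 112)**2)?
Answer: -130782000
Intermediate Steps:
-((-22061 - 1*(-22302)) + 4019)*(9384 + (34 + 112)**2) = -((-22061 + 22302) + 4019)*(9384 + 146**2) = -(241 + 4019)*(9384 + 21316) = -4260*30700 = -1*130782000 = -130782000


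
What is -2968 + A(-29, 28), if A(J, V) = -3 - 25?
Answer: -2996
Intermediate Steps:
A(J, V) = -28
-2968 + A(-29, 28) = -2968 - 28 = -2996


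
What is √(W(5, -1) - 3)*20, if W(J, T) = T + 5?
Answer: 20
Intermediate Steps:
W(J, T) = 5 + T
√(W(5, -1) - 3)*20 = √((5 - 1) - 3)*20 = √(4 - 3)*20 = √1*20 = 1*20 = 20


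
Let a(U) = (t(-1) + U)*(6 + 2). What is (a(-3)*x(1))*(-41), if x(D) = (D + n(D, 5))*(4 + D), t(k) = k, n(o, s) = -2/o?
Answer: -6560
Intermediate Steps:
a(U) = -8 + 8*U (a(U) = (-1 + U)*(6 + 2) = (-1 + U)*8 = -8 + 8*U)
x(D) = (4 + D)*(D - 2/D) (x(D) = (D - 2/D)*(4 + D) = (4 + D)*(D - 2/D))
(a(-3)*x(1))*(-41) = ((-8 + 8*(-3))*(-2 + 1² - 8/1 + 4*1))*(-41) = ((-8 - 24)*(-2 + 1 - 8*1 + 4))*(-41) = -32*(-2 + 1 - 8 + 4)*(-41) = -32*(-5)*(-41) = 160*(-41) = -6560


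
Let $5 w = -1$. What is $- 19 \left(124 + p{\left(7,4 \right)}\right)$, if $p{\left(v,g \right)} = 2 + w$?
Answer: $- \frac{11951}{5} \approx -2390.2$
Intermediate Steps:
$w = - \frac{1}{5}$ ($w = \frac{1}{5} \left(-1\right) = - \frac{1}{5} \approx -0.2$)
$p{\left(v,g \right)} = \frac{9}{5}$ ($p{\left(v,g \right)} = 2 - \frac{1}{5} = \frac{9}{5}$)
$- 19 \left(124 + p{\left(7,4 \right)}\right) = - 19 \left(124 + \frac{9}{5}\right) = \left(-19\right) \frac{629}{5} = - \frac{11951}{5}$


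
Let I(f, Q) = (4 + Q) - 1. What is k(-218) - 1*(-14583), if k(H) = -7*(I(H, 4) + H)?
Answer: 16060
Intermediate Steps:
I(f, Q) = 3 + Q
k(H) = -49 - 7*H (k(H) = -7*((3 + 4) + H) = -7*(7 + H) = -49 - 7*H)
k(-218) - 1*(-14583) = (-49 - 7*(-218)) - 1*(-14583) = (-49 + 1526) + 14583 = 1477 + 14583 = 16060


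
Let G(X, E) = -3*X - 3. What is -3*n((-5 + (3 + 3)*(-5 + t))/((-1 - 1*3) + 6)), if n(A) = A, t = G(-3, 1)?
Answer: -3/2 ≈ -1.5000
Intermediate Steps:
G(X, E) = -3 - 3*X
t = 6 (t = -3 - 3*(-3) = -3 + 9 = 6)
-3*n((-5 + (3 + 3)*(-5 + t))/((-1 - 1*3) + 6)) = -3*(-5 + (3 + 3)*(-5 + 6))/((-1 - 1*3) + 6) = -3*(-5 + 6*1)/((-1 - 3) + 6) = -3*(-5 + 6)/(-4 + 6) = -3/2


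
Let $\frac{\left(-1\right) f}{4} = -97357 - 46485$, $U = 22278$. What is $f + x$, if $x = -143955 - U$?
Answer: $409135$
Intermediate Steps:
$f = 575368$ ($f = - 4 \left(-97357 - 46485\right) = \left(-4\right) \left(-143842\right) = 575368$)
$x = -166233$ ($x = -143955 - 22278 = -166233$)
$f + x = 575368 - 166233 = 409135$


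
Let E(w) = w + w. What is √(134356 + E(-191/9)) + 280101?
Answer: 280101 + √1208822/3 ≈ 2.8047e+5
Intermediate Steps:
E(w) = 2*w
√(134356 + E(-191/9)) + 280101 = √(134356 + 2*(-191/9)) + 280101 = √(134356 - 382/9) + 280101 = √(1208822/9) + 280101 = √1208822/3 + 280101 = 280101 + √1208822/3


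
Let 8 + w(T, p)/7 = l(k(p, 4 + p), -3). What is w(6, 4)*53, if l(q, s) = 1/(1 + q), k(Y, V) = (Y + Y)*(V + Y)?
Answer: -287525/97 ≈ -2964.2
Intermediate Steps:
k(Y, V) = 2*Y*(V + Y) (k(Y, V) = (2*Y)*(V + Y) = 2*Y*(V + Y))
w(T, p) = -56 + 7/(1 + 2*p*(4 + 2*p)) (w(T, p) = -56 + 7/(1 + 2*p*((4 + p) + p)) = -56 + 7/(1 + 2*p*(4 + 2*p)))
w(6, 4)*53 = (7*(-7 - 32*4*(2 + 4))/(1 + 4*4*(2 + 4)))*53 = (7*(-7 - 32*4*6)/(1 + 4*4*6))*53 = (7*(-7 - 768)/(1 + 96))*53 = (7*(-775)/97)*53 = (7*(1/97)*(-775))*53 = -5425/97*53 = -287525/97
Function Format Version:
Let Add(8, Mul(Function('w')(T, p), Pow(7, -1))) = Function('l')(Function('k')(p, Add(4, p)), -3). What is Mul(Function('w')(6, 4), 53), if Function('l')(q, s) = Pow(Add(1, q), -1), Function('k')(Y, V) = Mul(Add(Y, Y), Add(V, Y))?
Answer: Rational(-287525, 97) ≈ -2964.2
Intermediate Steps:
Function('k')(Y, V) = Mul(2, Y, Add(V, Y)) (Function('k')(Y, V) = Mul(Mul(2, Y), Add(V, Y)) = Mul(2, Y, Add(V, Y)))
Function('w')(T, p) = Add(-56, Mul(7, Pow(Add(1, Mul(2, p, Add(4, Mul(2, p)))), -1))) (Function('w')(T, p) = Add(-56, Mul(7, Pow(Add(1, Mul(2, p, Add(Add(4, p), p))), -1))) = Add(-56, Mul(7, Pow(Add(1, Mul(2, p, Add(4, Mul(2, p)))), -1))))
Mul(Function('w')(6, 4), 53) = Mul(Mul(7, Pow(Add(1, Mul(4, 4, Add(2, 4))), -1), Add(-7, Mul(-32, 4, Add(2, 4)))), 53) = Mul(Mul(7, Pow(Add(1, Mul(4, 4, 6)), -1), Add(-7, Mul(-32, 4, 6))), 53) = Mul(Mul(7, Pow(Add(1, 96), -1), Add(-7, -768)), 53) = Mul(Mul(7, Pow(97, -1), -775), 53) = Mul(Mul(7, Rational(1, 97), -775), 53) = Mul(Rational(-5425, 97), 53) = Rational(-287525, 97)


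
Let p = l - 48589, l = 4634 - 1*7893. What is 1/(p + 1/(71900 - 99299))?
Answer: -27399/1420583353 ≈ -1.9287e-5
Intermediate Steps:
l = -3259 (l = 4634 - 7893 = -3259)
p = -51848 (p = -3259 - 48589 = -51848)
1/(p + 1/(71900 - 99299)) = 1/(-51848 + 1/(71900 - 99299)) = 1/(-51848 + 1/(-27399)) = 1/(-51848 - 1/27399) = 1/(-1420583353/27399) = -27399/1420583353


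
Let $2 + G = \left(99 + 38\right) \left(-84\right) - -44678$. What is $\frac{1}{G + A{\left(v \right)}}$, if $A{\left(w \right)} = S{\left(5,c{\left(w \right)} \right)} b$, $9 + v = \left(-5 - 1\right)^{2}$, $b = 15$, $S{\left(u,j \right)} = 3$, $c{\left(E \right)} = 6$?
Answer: $\frac{1}{33213} \approx 3.0109 \cdot 10^{-5}$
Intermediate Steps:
$v = 27$ ($v = -9 + \left(-5 - 1\right)^{2} = -9 + \left(-6\right)^{2} = -9 + 36 = 27$)
$A{\left(w \right)} = 45$ ($A{\left(w \right)} = 3 \cdot 15 = 45$)
$G = 33168$ ($G = -2 + \left(\left(99 + 38\right) \left(-84\right) - -44678\right) = -2 + \left(137 \left(-84\right) + 44678\right) = -2 + \left(-11508 + 44678\right) = -2 + 33170 = 33168$)
$\frac{1}{G + A{\left(v \right)}} = \frac{1}{33168 + 45} = \frac{1}{33213}$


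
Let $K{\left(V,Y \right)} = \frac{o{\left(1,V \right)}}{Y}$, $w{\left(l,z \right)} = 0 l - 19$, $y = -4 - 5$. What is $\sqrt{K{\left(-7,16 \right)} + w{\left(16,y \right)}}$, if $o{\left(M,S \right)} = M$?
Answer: $\frac{i \sqrt{303}}{4} \approx 4.3517 i$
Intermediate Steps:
$y = -9$ ($y = -4 - 5 = -9$)
$w{\left(l,z \right)} = -19$ ($w{\left(l,z \right)} = 0 - 19 = -19$)
$K{\left(V,Y \right)} = \frac{1}{Y}$ ($K{\left(V,Y \right)} = 1 \frac{1}{Y} = \frac{1}{Y}$)
$\sqrt{K{\left(-7,16 \right)} + w{\left(16,y \right)}} = \sqrt{\frac{1}{16} - 19} = \sqrt{- \frac{303}{16}} = \frac{i \sqrt{303}}{4}$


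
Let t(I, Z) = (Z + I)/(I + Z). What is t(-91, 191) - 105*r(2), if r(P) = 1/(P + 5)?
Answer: -14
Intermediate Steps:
t(I, Z) = 1 (t(I, Z) = (I + Z)/(I + Z) = 1)
r(P) = 1/(5 + P)
t(-91, 191) - 105*r(2) = 1 - 105/(5 + 2) = 1 - 105/7 = 1 - 1*15 = 1 - 15 = -14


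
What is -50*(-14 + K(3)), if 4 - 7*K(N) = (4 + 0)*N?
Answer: 5300/7 ≈ 757.14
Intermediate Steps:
K(N) = 4/7 - 4*N/7 (K(N) = 4/7 - (4 + 0)*N/7 = 4/7 - 4*N/7)
-50*(-14 + K(3)) = -50*(-14 + (4/7 - 4/7*3)) = -50*(-14 + (4/7 - 12/7)) = -50*(-14 - 8/7) = -50*(-106/7) = 5300/7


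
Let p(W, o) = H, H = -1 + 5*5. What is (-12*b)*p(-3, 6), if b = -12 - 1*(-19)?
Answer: -2016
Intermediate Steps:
b = 7 (b = -12 + 19 = 7)
H = 24 (H = -1 + 25 = 24)
p(W, o) = 24
(-12*b)*p(-3, 6) = -12*7*24 = -84*24 = -2016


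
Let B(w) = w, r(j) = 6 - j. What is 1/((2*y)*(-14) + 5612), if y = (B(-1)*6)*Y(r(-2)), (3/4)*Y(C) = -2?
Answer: 1/5164 ≈ 0.00019365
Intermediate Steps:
Y(C) = -8/3 (Y(C) = (4/3)*(-2) = -8/3)
y = 16 (y = -1*6*(-8/3) = -6*(-8/3) = 16)
1/((2*y)*(-14) + 5612) = 1/((2*16)*(-14) + 5612) = 1/(32*(-14) + 5612) = 1/(-448 + 5612) = 1/5164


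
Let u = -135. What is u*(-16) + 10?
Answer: 2170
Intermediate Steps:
u*(-16) + 10 = -135*(-16) + 10 = 2160 + 10 = 2170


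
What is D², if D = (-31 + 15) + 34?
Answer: 324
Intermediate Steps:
D = 18 (D = -16 + 34 = 18)
D² = 18² = 324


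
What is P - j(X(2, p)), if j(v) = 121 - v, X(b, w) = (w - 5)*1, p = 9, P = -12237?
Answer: -12354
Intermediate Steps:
X(b, w) = -5 + w (X(b, w) = (-5 + w)*1 = -5 + w)
P - j(X(2, p)) = -12237 - (121 - (-5 + 9)) = -12237 - (121 - 1*4) = -12237 - (121 - 4) = -12237 - 1*117 = -12237 - 117 = -12354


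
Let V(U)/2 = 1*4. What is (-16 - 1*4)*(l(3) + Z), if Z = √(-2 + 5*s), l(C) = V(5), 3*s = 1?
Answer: -160 - 20*I*√3/3 ≈ -160.0 - 11.547*I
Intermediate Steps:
s = ⅓ (s = (⅓)*1 = ⅓ ≈ 0.33333)
V(U) = 8 (V(U) = 2*(1*4) = 2*4 = 8)
l(C) = 8
Z = I*√3/3 (Z = √(-2 + 5*(⅓)) = √(-2 + 5/3) = √(-⅓) = I*√3/3 ≈ 0.57735*I)
(-16 - 1*4)*(l(3) + Z) = (-16 - 1*4)*(8 + I*√3/3) = (-16 - 4)*(8 + I*√3/3) = -20*(8 + I*√3/3) = -160 - 20*I*√3/3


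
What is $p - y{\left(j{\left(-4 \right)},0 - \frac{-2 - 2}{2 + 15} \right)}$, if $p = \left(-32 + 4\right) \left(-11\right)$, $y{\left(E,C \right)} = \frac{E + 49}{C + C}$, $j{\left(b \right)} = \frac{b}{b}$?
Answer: $\frac{807}{4} \approx 201.75$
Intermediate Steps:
$j{\left(b \right)} = 1$
$y{\left(E,C \right)} = \frac{49 + E}{2 C}$
$p = 308$ ($p = \left(-28\right) \left(-11\right) = 308$)
$p - y{\left(j{\left(-4 \right)},0 - \frac{-2 - 2}{2 + 15} \right)} = 308 - \frac{49 + 1}{2 \left(0 - \frac{-2 - 2}{2 + 15}\right)} = 308 - \frac{1}{2} \frac{1}{0 - - \frac{4}{17}} \cdot 50 = 308 - \frac{1}{2} \frac{1}{0 + \frac{4}{17}} \cdot 50 = 308 - \frac{1}{2} \frac{1}{\frac{4}{17}} \cdot 50 = 308 - \frac{1}{2} \cdot \frac{17}{4} \cdot 50 = 308 - \frac{425}{4} = \frac{807}{4}$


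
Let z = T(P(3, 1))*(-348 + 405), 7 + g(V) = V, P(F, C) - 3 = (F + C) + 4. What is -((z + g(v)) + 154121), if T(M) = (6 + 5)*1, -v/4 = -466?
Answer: -156605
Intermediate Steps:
v = 1864 (v = -4*(-466) = 1864)
P(F, C) = 7 + C + F (P(F, C) = 3 + ((F + C) + 4) = 3 + ((C + F) + 4) = 3 + (4 + C + F) = 7 + C + F)
T(M) = 11 (T(M) = 11*1 = 11)
g(V) = -7 + V
z = 627 (z = 11*(-348 + 405) = 11*57 = 627)
-((z + g(v)) + 154121) = -((627 + (-7 + 1864)) + 154121) = -((627 + 1857) + 154121) = -(2484 + 154121) = -1*156605 = -156605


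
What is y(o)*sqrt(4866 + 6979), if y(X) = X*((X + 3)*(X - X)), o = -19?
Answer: 0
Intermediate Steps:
y(X) = 0 (y(X) = X*((3 + X)*0) = X*0 = 0)
y(o)*sqrt(4866 + 6979) = 0*sqrt(4866 + 6979) = 0*sqrt(11845) = 0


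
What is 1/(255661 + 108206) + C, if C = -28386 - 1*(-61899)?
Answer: 12194274772/363867 ≈ 33513.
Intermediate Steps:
C = 33513 (C = -28386 + 61899 = 33513)
1/(255661 + 108206) + C = 1/(255661 + 108206) + 33513 = 1/363867 + 33513 = 12194274772/363867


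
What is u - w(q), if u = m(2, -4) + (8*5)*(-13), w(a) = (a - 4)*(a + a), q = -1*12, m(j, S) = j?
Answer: -902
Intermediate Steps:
q = -12
w(a) = 2*a*(-4 + a) (w(a) = (-4 + a)*(2*a) = 2*a*(-4 + a))
u = -518 (u = 2 + (8*5)*(-13) = 2 + 40*(-13) = 2 - 520 = -518)
u - w(q) = -518 - 2*(-12)*(-4 - 12) = -518 - 2*(-12)*(-16) = -518 - 1*384 = -518 - 384 = -902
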